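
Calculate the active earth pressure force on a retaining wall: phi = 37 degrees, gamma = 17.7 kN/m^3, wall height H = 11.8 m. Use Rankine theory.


Compute active earth pressure coefficient:
Ka = tan^2(45 - phi/2) = tan^2(26.5) = 0.248584
Compute active force:
Pa = 0.5 * Ka * gamma * H^2
Pa = 0.5 * 0.248584 * 17.7 * 11.8^2
Pa = 306.32 kN/m


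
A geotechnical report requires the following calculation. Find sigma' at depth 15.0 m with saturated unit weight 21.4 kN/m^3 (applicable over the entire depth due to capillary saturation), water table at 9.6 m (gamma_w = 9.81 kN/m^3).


Total stress = gamma_sat * depth
sigma = 21.4 * 15.0 = 321.0 kPa
Pore water pressure u = gamma_w * (depth - d_wt)
u = 9.81 * (15.0 - 9.6) = 52.974 kPa
Effective stress = sigma - u
sigma' = 321.0 - 52.974 = 268.03 kPa


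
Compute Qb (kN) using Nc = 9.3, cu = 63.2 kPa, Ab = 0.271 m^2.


Result: 159.28 kN

Derivation:
Using Qb = Nc * cu * Ab
Qb = 9.3 * 63.2 * 0.271
Qb = 159.28 kN


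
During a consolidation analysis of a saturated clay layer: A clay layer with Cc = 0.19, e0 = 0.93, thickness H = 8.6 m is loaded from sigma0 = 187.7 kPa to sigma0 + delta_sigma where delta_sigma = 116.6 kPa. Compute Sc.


Using Sc = Cc * H / (1 + e0) * log10((sigma0 + delta_sigma) / sigma0)
Stress ratio = (187.7 + 116.6) / 187.7 = 1.6212
log10(1.6212) = 0.209838
Cc * H / (1 + e0) = 0.19 * 8.6 / (1 + 0.93) = 0.846632
Sc = 0.846632 * 0.209838
Sc = 0.1777 m


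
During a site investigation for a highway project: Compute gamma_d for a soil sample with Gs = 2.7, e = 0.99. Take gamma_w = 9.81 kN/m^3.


Result: 13.31 kN/m^3

Derivation:
Using gamma_d = Gs * gamma_w / (1 + e)
gamma_d = 2.7 * 9.81 / (1 + 0.99)
gamma_d = 2.7 * 9.81 / 1.99
gamma_d = 13.31 kN/m^3


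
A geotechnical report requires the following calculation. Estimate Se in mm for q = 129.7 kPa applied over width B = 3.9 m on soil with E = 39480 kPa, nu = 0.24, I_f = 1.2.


Result: 14.489 mm

Derivation:
Using Se = q * B * (1 - nu^2) * I_f / E
1 - nu^2 = 1 - 0.24^2 = 0.9424
Se = 129.7 * 3.9 * 0.9424 * 1.2 / 39480
Se = 0.014489 m
Convert to mm: Se = 0.014489 * 1000 = 14.489 mm


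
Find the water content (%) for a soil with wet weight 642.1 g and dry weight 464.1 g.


Result: 38.35 %

Derivation:
Using w = (m_wet - m_dry) / m_dry * 100
m_wet - m_dry = 642.1 - 464.1 = 178.0 g
w = 178.0 / 464.1 * 100
w = 38.35 %


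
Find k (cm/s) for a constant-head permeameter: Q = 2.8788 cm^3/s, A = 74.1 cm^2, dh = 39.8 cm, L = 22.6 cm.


Compute hydraulic gradient:
i = dh / L = 39.8 / 22.6 = 1.76106
Then apply Darcy's law:
k = Q / (A * i)
k = 2.8788 / (74.1 * 1.76106)
k = 2.8788 / 130.495
k = 0.022061 cm/s


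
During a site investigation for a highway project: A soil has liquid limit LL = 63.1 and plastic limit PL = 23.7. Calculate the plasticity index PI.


Using PI = LL - PL
PI = 63.1 - 23.7
PI = 39.4


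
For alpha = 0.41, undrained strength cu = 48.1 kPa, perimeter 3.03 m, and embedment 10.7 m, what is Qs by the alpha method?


Result: 639.37 kN

Derivation:
Using Qs = alpha * cu * perimeter * L
Qs = 0.41 * 48.1 * 3.03 * 10.7
Qs = 639.37 kN


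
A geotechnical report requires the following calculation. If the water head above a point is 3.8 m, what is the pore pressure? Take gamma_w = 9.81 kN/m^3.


Using u = gamma_w * h_w
u = 9.81 * 3.8
u = 37.28 kPa


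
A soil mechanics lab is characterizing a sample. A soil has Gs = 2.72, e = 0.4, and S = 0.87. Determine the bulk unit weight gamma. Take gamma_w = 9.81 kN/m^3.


Using gamma = gamma_w * (Gs + S*e) / (1 + e)
Numerator: Gs + S*e = 2.72 + 0.87*0.4 = 3.068
Denominator: 1 + e = 1 + 0.4 = 1.4
gamma = 9.81 * 3.068 / 1.4
gamma = 21.498 kN/m^3


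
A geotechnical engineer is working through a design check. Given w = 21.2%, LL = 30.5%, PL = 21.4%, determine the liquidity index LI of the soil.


First compute the plasticity index:
PI = LL - PL = 30.5 - 21.4 = 9.1
Then compute the liquidity index:
LI = (w - PL) / PI
LI = (21.2 - 21.4) / 9.1
LI = -0.022


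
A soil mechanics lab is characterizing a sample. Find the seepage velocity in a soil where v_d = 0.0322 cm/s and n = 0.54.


Result: 0.05963 cm/s

Derivation:
Using v_s = v_d / n
v_s = 0.0322 / 0.54
v_s = 0.05963 cm/s


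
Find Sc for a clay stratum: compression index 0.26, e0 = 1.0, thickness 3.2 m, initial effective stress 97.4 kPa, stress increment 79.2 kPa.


Using Sc = Cc * H / (1 + e0) * log10((sigma0 + delta_sigma) / sigma0)
Stress ratio = (97.4 + 79.2) / 97.4 = 1.81314
log10(1.81314) = 0.258432
Cc * H / (1 + e0) = 0.26 * 3.2 / (1 + 1.0) = 0.416
Sc = 0.416 * 0.258432
Sc = 0.1075 m


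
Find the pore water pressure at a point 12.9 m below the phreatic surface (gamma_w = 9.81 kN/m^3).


Using u = gamma_w * h_w
u = 9.81 * 12.9
u = 126.55 kPa


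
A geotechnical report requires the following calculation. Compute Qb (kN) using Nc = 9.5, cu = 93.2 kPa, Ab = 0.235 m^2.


Using Qb = Nc * cu * Ab
Qb = 9.5 * 93.2 * 0.235
Qb = 208.07 kN


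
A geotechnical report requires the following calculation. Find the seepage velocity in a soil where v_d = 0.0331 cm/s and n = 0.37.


Result: 0.08946 cm/s

Derivation:
Using v_s = v_d / n
v_s = 0.0331 / 0.37
v_s = 0.08946 cm/s


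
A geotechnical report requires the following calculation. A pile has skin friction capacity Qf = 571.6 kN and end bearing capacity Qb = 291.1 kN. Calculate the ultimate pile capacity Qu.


Result: 862.7 kN

Derivation:
Using Qu = Qf + Qb
Qu = 571.6 + 291.1
Qu = 862.7 kN


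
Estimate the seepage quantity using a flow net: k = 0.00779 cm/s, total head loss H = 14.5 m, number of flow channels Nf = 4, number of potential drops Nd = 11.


Result: 0.0004107 m^3/s per m

Derivation:
Convert k to m/s for unit consistency with H:
k = 0.00779 cm/s = 0.00779 / 100 m/s = 7.79e-05 m/s
Using q = k * H * Nf / Nd
Nf / Nd = 4 / 11 = 0.3636
q = 7.79e-05 * 14.5 * 0.3636
q = 0.0004107 m^3/s per m


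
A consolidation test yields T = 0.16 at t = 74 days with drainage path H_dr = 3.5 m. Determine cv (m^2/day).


Result: 0.02649 m^2/day

Derivation:
Using cv = T * H_dr^2 / t
H_dr^2 = 3.5^2 = 12.25
cv = 0.16 * 12.25 / 74
cv = 0.02649 m^2/day


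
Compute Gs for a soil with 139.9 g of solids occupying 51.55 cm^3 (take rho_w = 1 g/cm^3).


Using Gs = m_s / (V_s * rho_w)
Since rho_w = 1 g/cm^3:
Gs = 139.9 / 51.55
Gs = 2.714


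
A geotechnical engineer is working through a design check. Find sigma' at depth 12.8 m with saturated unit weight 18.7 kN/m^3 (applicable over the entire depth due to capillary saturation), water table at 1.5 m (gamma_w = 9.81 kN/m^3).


Total stress = gamma_sat * depth
sigma = 18.7 * 12.8 = 239.36 kPa
Pore water pressure u = gamma_w * (depth - d_wt)
u = 9.81 * (12.8 - 1.5) = 110.853 kPa
Effective stress = sigma - u
sigma' = 239.36 - 110.853 = 128.51 kPa


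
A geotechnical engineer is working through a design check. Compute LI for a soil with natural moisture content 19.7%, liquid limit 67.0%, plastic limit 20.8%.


Result: -0.024

Derivation:
First compute the plasticity index:
PI = LL - PL = 67.0 - 20.8 = 46.2
Then compute the liquidity index:
LI = (w - PL) / PI
LI = (19.7 - 20.8) / 46.2
LI = -0.024


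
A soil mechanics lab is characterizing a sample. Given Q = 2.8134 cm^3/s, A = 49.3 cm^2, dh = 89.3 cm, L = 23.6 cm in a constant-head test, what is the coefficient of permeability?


Result: 0.015082 cm/s

Derivation:
Compute hydraulic gradient:
i = dh / L = 89.3 / 23.6 = 3.7839
Then apply Darcy's law:
k = Q / (A * i)
k = 2.8134 / (49.3 * 3.7839)
k = 2.8134 / 186.546
k = 0.015082 cm/s


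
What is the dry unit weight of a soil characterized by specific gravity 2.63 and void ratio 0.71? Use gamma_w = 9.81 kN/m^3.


Result: 15.088 kN/m^3

Derivation:
Using gamma_d = Gs * gamma_w / (1 + e)
gamma_d = 2.63 * 9.81 / (1 + 0.71)
gamma_d = 2.63 * 9.81 / 1.71
gamma_d = 15.088 kN/m^3


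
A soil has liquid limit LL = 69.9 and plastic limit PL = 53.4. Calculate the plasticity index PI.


Result: 16.5

Derivation:
Using PI = LL - PL
PI = 69.9 - 53.4
PI = 16.5


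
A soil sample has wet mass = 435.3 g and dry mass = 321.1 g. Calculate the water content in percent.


Using w = (m_wet - m_dry) / m_dry * 100
m_wet - m_dry = 435.3 - 321.1 = 114.2 g
w = 114.2 / 321.1 * 100
w = 35.57 %


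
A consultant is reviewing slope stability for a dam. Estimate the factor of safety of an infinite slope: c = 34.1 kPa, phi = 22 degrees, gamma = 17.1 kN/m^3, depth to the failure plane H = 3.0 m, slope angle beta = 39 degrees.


Using Fs = c / (gamma*H*sin(beta)*cos(beta)) + tan(phi)/tan(beta)
Cohesion contribution = 34.1 / (17.1*3.0*sin(39)*cos(39))
Cohesion contribution = 1.35914
Friction contribution = tan(22)/tan(39) = 0.498931
Fs = 1.35914 + 0.498931
Fs = 1.858


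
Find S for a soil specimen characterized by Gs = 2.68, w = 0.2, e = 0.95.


Using S = Gs * w / e
S = 2.68 * 0.2 / 0.95
S = 0.5642


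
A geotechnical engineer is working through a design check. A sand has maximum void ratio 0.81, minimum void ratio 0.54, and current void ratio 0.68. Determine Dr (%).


Result: 48.15 %

Derivation:
Using Dr = (e_max - e) / (e_max - e_min) * 100
e_max - e = 0.81 - 0.68 = 0.13
e_max - e_min = 0.81 - 0.54 = 0.27
Dr = 0.13 / 0.27 * 100
Dr = 48.15 %


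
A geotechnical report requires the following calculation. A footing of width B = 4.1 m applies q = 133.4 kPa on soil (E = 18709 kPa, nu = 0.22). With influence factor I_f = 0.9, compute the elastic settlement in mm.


Result: 25.037 mm

Derivation:
Using Se = q * B * (1 - nu^2) * I_f / E
1 - nu^2 = 1 - 0.22^2 = 0.9516
Se = 133.4 * 4.1 * 0.9516 * 0.9 / 18709
Se = 0.025037 m
Convert to mm: Se = 0.025037 * 1000 = 25.037 mm


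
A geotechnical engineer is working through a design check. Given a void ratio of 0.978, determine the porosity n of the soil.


Using the relation n = e / (1 + e)
n = 0.978 / (1 + 0.978)
n = 0.978 / 1.978
n = 0.4944


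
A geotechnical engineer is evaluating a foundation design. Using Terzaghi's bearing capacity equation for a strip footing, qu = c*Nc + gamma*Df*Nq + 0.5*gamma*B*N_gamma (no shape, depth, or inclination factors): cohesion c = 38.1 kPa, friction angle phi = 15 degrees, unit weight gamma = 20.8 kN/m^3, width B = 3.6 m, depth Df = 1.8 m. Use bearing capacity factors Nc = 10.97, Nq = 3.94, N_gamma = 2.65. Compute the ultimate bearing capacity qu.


Compute qu = c*Nc + gamma*Df*Nq + 0.5*gamma*B*N_gamma
Term 1: 38.1 * 10.97 = 417.957
Term 2: 20.8 * 1.8 * 3.94 = 147.5136
Term 3: 0.5 * 20.8 * 3.6 * 2.65 = 99.216
qu = 417.957 + 147.5136 + 99.216
qu = 664.69 kPa


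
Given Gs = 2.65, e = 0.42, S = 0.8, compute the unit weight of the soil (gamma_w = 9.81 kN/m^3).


Using gamma = gamma_w * (Gs + S*e) / (1 + e)
Numerator: Gs + S*e = 2.65 + 0.8*0.42 = 2.986
Denominator: 1 + e = 1 + 0.42 = 1.42
gamma = 9.81 * 2.986 / 1.42
gamma = 20.629 kN/m^3


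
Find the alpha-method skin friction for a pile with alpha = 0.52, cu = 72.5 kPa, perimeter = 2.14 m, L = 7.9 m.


Using Qs = alpha * cu * perimeter * L
Qs = 0.52 * 72.5 * 2.14 * 7.9
Qs = 637.36 kN


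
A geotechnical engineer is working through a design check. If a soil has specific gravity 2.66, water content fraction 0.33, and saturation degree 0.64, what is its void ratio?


Result: 1.3716

Derivation:
Using the relation e = Gs * w / S
e = 2.66 * 0.33 / 0.64
e = 1.3716


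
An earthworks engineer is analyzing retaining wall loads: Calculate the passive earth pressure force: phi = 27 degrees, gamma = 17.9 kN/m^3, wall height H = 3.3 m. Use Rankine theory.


Compute passive earth pressure coefficient:
Kp = tan^2(45 + phi/2) = tan^2(58.5) = 2.66294
Compute passive force:
Pp = 0.5 * Kp * gamma * H^2
Pp = 0.5 * 2.66294 * 17.9 * 3.3^2
Pp = 259.54 kN/m


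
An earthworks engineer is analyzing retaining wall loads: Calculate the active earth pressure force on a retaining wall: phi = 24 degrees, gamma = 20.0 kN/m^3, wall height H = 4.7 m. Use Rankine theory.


Compute active earth pressure coefficient:
Ka = tan^2(45 - phi/2) = tan^2(33.0) = 0.42173
Compute active force:
Pa = 0.5 * Ka * gamma * H^2
Pa = 0.5 * 0.42173 * 20.0 * 4.7^2
Pa = 93.16 kN/m


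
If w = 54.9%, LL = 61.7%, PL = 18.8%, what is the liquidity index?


First compute the plasticity index:
PI = LL - PL = 61.7 - 18.8 = 42.9
Then compute the liquidity index:
LI = (w - PL) / PI
LI = (54.9 - 18.8) / 42.9
LI = 0.841


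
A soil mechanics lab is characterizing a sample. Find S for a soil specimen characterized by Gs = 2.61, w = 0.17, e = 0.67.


Result: 0.6622

Derivation:
Using S = Gs * w / e
S = 2.61 * 0.17 / 0.67
S = 0.6622


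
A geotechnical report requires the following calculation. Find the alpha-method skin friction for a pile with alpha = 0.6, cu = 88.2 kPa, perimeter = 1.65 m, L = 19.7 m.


Using Qs = alpha * cu * perimeter * L
Qs = 0.6 * 88.2 * 1.65 * 19.7
Qs = 1720.16 kN


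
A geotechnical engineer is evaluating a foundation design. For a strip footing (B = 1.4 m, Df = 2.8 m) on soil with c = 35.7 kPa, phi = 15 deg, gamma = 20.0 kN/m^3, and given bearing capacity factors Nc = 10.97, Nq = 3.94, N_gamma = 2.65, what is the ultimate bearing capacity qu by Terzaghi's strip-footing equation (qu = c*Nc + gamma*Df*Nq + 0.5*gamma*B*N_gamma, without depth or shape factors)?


Compute qu = c*Nc + gamma*Df*Nq + 0.5*gamma*B*N_gamma
Term 1: 35.7 * 10.97 = 391.629
Term 2: 20.0 * 2.8 * 3.94 = 220.64
Term 3: 0.5 * 20.0 * 1.4 * 2.65 = 37.1
qu = 391.629 + 220.64 + 37.1
qu = 649.37 kPa


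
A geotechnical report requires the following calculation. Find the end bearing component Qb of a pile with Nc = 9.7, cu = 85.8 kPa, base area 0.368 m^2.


Using Qb = Nc * cu * Ab
Qb = 9.7 * 85.8 * 0.368
Qb = 306.27 kN


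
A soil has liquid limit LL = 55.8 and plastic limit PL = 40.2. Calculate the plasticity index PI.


Using PI = LL - PL
PI = 55.8 - 40.2
PI = 15.6


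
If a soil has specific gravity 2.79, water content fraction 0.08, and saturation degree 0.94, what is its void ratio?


Using the relation e = Gs * w / S
e = 2.79 * 0.08 / 0.94
e = 0.2374


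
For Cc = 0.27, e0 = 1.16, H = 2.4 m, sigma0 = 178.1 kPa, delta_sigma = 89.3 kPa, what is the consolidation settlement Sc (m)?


Using Sc = Cc * H / (1 + e0) * log10((sigma0 + delta_sigma) / sigma0)
Stress ratio = (178.1 + 89.3) / 178.1 = 1.5014
log10(1.5014) = 0.176497
Cc * H / (1 + e0) = 0.27 * 2.4 / (1 + 1.16) = 0.3
Sc = 0.3 * 0.176497
Sc = 0.0529 m


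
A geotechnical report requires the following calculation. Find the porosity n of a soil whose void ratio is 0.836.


Using the relation n = e / (1 + e)
n = 0.836 / (1 + 0.836)
n = 0.836 / 1.836
n = 0.4553


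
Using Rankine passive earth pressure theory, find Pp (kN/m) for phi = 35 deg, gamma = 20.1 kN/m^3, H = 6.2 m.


Result: 1425.59 kN/m

Derivation:
Compute passive earth pressure coefficient:
Kp = tan^2(45 + phi/2) = tan^2(62.5) = 3.690172
Compute passive force:
Pp = 0.5 * Kp * gamma * H^2
Pp = 0.5 * 3.690172 * 20.1 * 6.2^2
Pp = 1425.59 kN/m


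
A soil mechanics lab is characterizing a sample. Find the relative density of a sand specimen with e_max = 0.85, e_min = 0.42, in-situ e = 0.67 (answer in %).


Result: 41.86 %

Derivation:
Using Dr = (e_max - e) / (e_max - e_min) * 100
e_max - e = 0.85 - 0.67 = 0.18
e_max - e_min = 0.85 - 0.42 = 0.43
Dr = 0.18 / 0.43 * 100
Dr = 41.86 %


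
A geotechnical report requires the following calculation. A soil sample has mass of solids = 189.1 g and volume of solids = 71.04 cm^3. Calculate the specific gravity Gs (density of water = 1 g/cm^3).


Using Gs = m_s / (V_s * rho_w)
Since rho_w = 1 g/cm^3:
Gs = 189.1 / 71.04
Gs = 2.662


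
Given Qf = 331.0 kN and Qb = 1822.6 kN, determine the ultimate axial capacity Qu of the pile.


Using Qu = Qf + Qb
Qu = 331.0 + 1822.6
Qu = 2153.6 kN


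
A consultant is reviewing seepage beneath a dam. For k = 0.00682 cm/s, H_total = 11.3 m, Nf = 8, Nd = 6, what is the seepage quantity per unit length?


Result: 0.001028 m^3/s per m

Derivation:
Convert k to m/s for unit consistency with H:
k = 0.00682 cm/s = 0.00682 / 100 m/s = 6.82e-05 m/s
Using q = k * H * Nf / Nd
Nf / Nd = 8 / 6 = 1.3333
q = 6.82e-05 * 11.3 * 1.3333
q = 0.001028 m^3/s per m


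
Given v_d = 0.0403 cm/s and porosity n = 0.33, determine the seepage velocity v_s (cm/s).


Using v_s = v_d / n
v_s = 0.0403 / 0.33
v_s = 0.12212 cm/s


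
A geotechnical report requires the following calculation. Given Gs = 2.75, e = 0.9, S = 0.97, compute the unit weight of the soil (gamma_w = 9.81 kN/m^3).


Result: 18.706 kN/m^3

Derivation:
Using gamma = gamma_w * (Gs + S*e) / (1 + e)
Numerator: Gs + S*e = 2.75 + 0.97*0.9 = 3.623
Denominator: 1 + e = 1 + 0.9 = 1.9
gamma = 9.81 * 3.623 / 1.9
gamma = 18.706 kN/m^3


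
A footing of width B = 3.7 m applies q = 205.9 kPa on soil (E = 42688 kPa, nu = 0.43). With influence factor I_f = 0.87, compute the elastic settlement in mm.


Using Se = q * B * (1 - nu^2) * I_f / E
1 - nu^2 = 1 - 0.43^2 = 0.8151
Se = 205.9 * 3.7 * 0.8151 * 0.87 / 42688
Se = 0.012656 m
Convert to mm: Se = 0.012656 * 1000 = 12.656 mm


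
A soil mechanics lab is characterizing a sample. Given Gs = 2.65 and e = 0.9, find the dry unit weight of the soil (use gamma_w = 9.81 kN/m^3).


Result: 13.682 kN/m^3

Derivation:
Using gamma_d = Gs * gamma_w / (1 + e)
gamma_d = 2.65 * 9.81 / (1 + 0.9)
gamma_d = 2.65 * 9.81 / 1.9
gamma_d = 13.682 kN/m^3


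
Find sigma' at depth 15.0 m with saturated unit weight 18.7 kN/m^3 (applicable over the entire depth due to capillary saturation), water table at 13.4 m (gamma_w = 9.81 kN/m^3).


Total stress = gamma_sat * depth
sigma = 18.7 * 15.0 = 280.5 kPa
Pore water pressure u = gamma_w * (depth - d_wt)
u = 9.81 * (15.0 - 13.4) = 15.696 kPa
Effective stress = sigma - u
sigma' = 280.5 - 15.696 = 264.8 kPa


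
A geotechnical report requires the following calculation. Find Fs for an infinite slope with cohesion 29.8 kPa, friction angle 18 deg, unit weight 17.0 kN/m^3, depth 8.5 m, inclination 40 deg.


Using Fs = c / (gamma*H*sin(beta)*cos(beta)) + tan(phi)/tan(beta)
Cohesion contribution = 29.8 / (17.0*8.5*sin(40)*cos(40))
Cohesion contribution = 0.41882
Friction contribution = tan(18)/tan(40) = 0.387224
Fs = 0.41882 + 0.387224
Fs = 0.806


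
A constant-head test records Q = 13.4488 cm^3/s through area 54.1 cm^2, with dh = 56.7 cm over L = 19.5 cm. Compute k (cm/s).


Compute hydraulic gradient:
i = dh / L = 56.7 / 19.5 = 2.90769
Then apply Darcy's law:
k = Q / (A * i)
k = 13.4488 / (54.1 * 2.90769)
k = 13.4488 / 157.306
k = 0.085494 cm/s


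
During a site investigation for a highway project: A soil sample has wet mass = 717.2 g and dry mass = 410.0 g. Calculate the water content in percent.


Using w = (m_wet - m_dry) / m_dry * 100
m_wet - m_dry = 717.2 - 410.0 = 307.2 g
w = 307.2 / 410.0 * 100
w = 74.93 %


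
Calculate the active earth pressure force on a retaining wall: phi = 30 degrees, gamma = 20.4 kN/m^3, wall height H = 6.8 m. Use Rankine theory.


Compute active earth pressure coefficient:
Ka = tan^2(45 - phi/2) = tan^2(30.0) = 0.333333
Compute active force:
Pa = 0.5 * Ka * gamma * H^2
Pa = 0.5 * 0.333333 * 20.4 * 6.8^2
Pa = 157.22 kN/m


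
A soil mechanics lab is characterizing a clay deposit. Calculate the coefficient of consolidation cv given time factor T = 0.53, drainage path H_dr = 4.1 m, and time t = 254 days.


Using cv = T * H_dr^2 / t
H_dr^2 = 4.1^2 = 16.81
cv = 0.53 * 16.81 / 254
cv = 0.03508 m^2/day


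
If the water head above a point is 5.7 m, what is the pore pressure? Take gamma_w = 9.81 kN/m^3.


Using u = gamma_w * h_w
u = 9.81 * 5.7
u = 55.92 kPa


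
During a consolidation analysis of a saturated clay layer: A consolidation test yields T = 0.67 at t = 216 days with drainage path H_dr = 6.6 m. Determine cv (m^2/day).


Using cv = T * H_dr^2 / t
H_dr^2 = 6.6^2 = 43.56
cv = 0.67 * 43.56 / 216
cv = 0.13512 m^2/day


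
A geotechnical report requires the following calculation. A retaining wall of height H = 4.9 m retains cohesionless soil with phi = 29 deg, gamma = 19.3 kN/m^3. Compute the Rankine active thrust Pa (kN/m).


Compute active earth pressure coefficient:
Ka = tan^2(45 - phi/2) = tan^2(30.5) = 0.346974
Compute active force:
Pa = 0.5 * Ka * gamma * H^2
Pa = 0.5 * 0.346974 * 19.3 * 4.9^2
Pa = 80.39 kN/m


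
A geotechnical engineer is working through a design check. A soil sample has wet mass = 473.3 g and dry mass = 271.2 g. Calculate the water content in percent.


Result: 74.52 %

Derivation:
Using w = (m_wet - m_dry) / m_dry * 100
m_wet - m_dry = 473.3 - 271.2 = 202.1 g
w = 202.1 / 271.2 * 100
w = 74.52 %


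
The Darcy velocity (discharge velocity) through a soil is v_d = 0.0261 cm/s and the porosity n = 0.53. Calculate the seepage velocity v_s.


Using v_s = v_d / n
v_s = 0.0261 / 0.53
v_s = 0.04925 cm/s


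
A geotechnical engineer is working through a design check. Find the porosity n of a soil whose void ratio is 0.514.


Result: 0.3395

Derivation:
Using the relation n = e / (1 + e)
n = 0.514 / (1 + 0.514)
n = 0.514 / 1.514
n = 0.3395


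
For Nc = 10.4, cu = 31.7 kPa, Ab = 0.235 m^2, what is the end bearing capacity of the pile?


Result: 77.47 kN

Derivation:
Using Qb = Nc * cu * Ab
Qb = 10.4 * 31.7 * 0.235
Qb = 77.47 kN


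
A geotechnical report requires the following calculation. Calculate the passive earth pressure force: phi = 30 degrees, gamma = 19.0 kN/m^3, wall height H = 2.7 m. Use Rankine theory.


Compute passive earth pressure coefficient:
Kp = tan^2(45 + phi/2) = tan^2(60.0) = 3
Compute passive force:
Pp = 0.5 * Kp * gamma * H^2
Pp = 0.5 * 3 * 19.0 * 2.7^2
Pp = 207.76 kN/m


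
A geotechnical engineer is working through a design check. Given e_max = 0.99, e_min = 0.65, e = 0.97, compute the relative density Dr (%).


Using Dr = (e_max - e) / (e_max - e_min) * 100
e_max - e = 0.99 - 0.97 = 0.02
e_max - e_min = 0.99 - 0.65 = 0.34
Dr = 0.02 / 0.34 * 100
Dr = 5.88 %


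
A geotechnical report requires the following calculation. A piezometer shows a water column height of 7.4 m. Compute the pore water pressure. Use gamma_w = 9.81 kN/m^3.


Using u = gamma_w * h_w
u = 9.81 * 7.4
u = 72.59 kPa


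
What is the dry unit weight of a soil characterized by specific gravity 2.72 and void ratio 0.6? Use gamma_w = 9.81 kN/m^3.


Result: 16.677 kN/m^3

Derivation:
Using gamma_d = Gs * gamma_w / (1 + e)
gamma_d = 2.72 * 9.81 / (1 + 0.6)
gamma_d = 2.72 * 9.81 / 1.6
gamma_d = 16.677 kN/m^3


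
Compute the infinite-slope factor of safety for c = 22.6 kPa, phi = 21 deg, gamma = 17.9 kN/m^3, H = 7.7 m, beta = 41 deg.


Using Fs = c / (gamma*H*sin(beta)*cos(beta)) + tan(phi)/tan(beta)
Cohesion contribution = 22.6 / (17.9*7.7*sin(41)*cos(41))
Cohesion contribution = 0.331163
Friction contribution = tan(21)/tan(41) = 0.441585
Fs = 0.331163 + 0.441585
Fs = 0.773


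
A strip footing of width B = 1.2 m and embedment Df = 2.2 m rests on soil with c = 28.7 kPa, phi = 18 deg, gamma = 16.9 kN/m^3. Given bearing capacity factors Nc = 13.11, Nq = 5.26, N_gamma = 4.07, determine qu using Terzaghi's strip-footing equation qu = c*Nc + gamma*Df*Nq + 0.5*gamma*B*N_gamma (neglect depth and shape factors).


Compute qu = c*Nc + gamma*Df*Nq + 0.5*gamma*B*N_gamma
Term 1: 28.7 * 13.11 = 376.257
Term 2: 16.9 * 2.2 * 5.26 = 195.5668
Term 3: 0.5 * 16.9 * 1.2 * 4.07 = 41.2698
qu = 376.257 + 195.5668 + 41.2698
qu = 613.09 kPa


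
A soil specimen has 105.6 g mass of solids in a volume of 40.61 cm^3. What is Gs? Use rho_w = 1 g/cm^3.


Result: 2.6

Derivation:
Using Gs = m_s / (V_s * rho_w)
Since rho_w = 1 g/cm^3:
Gs = 105.6 / 40.61
Gs = 2.6


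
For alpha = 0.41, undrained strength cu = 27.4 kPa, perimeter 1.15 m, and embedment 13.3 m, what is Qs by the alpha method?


Result: 171.82 kN

Derivation:
Using Qs = alpha * cu * perimeter * L
Qs = 0.41 * 27.4 * 1.15 * 13.3
Qs = 171.82 kN


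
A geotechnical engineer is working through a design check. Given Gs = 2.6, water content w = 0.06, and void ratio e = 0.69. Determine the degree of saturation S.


Using S = Gs * w / e
S = 2.6 * 0.06 / 0.69
S = 0.2261


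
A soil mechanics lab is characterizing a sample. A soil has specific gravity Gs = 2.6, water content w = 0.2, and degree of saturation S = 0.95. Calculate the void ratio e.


Result: 0.5474

Derivation:
Using the relation e = Gs * w / S
e = 2.6 * 0.2 / 0.95
e = 0.5474


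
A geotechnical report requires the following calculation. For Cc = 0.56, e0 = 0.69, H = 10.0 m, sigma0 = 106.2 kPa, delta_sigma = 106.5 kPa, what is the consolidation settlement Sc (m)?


Using Sc = Cc * H / (1 + e0) * log10((sigma0 + delta_sigma) / sigma0)
Stress ratio = (106.2 + 106.5) / 106.2 = 2.00282
log10(2.00282) = 0.301643
Cc * H / (1 + e0) = 0.56 * 10.0 / (1 + 0.69) = 3.31361
Sc = 3.31361 * 0.301643
Sc = 0.9995 m


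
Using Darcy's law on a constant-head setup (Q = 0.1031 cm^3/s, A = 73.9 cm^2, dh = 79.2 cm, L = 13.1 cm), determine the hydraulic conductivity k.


Compute hydraulic gradient:
i = dh / L = 79.2 / 13.1 = 6.0458
Then apply Darcy's law:
k = Q / (A * i)
k = 0.1031 / (73.9 * 6.0458)
k = 0.1031 / 446.785
k = 0.000231 cm/s


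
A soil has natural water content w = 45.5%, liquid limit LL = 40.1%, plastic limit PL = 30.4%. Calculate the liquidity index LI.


First compute the plasticity index:
PI = LL - PL = 40.1 - 30.4 = 9.7
Then compute the liquidity index:
LI = (w - PL) / PI
LI = (45.5 - 30.4) / 9.7
LI = 1.557


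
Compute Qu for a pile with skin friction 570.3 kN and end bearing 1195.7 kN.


Using Qu = Qf + Qb
Qu = 570.3 + 1195.7
Qu = 1766.0 kN


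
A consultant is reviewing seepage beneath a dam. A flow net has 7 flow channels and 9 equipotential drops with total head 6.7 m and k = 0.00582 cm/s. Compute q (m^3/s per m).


Convert k to m/s for unit consistency with H:
k = 0.00582 cm/s = 0.00582 / 100 m/s = 5.82e-05 m/s
Using q = k * H * Nf / Nd
Nf / Nd = 7 / 9 = 0.7778
q = 5.82e-05 * 6.7 * 0.7778
q = 0.0003033 m^3/s per m


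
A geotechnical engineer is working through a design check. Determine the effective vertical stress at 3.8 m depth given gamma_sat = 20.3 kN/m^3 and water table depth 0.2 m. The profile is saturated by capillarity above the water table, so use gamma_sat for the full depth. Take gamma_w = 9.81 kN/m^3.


Total stress = gamma_sat * depth
sigma = 20.3 * 3.8 = 77.14 kPa
Pore water pressure u = gamma_w * (depth - d_wt)
u = 9.81 * (3.8 - 0.2) = 35.316 kPa
Effective stress = sigma - u
sigma' = 77.14 - 35.316 = 41.82 kPa


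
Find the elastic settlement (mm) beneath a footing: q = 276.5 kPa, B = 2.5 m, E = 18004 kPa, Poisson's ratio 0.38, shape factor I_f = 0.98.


Result: 32.193 mm

Derivation:
Using Se = q * B * (1 - nu^2) * I_f / E
1 - nu^2 = 1 - 0.38^2 = 0.8556
Se = 276.5 * 2.5 * 0.8556 * 0.98 / 18004
Se = 0.032193 m
Convert to mm: Se = 0.032193 * 1000 = 32.193 mm


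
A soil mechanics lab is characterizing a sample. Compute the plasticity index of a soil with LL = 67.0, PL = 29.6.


Using PI = LL - PL
PI = 67.0 - 29.6
PI = 37.4


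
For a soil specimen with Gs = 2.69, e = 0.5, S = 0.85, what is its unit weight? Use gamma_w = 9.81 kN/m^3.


Using gamma = gamma_w * (Gs + S*e) / (1 + e)
Numerator: Gs + S*e = 2.69 + 0.85*0.5 = 3.115
Denominator: 1 + e = 1 + 0.5 = 1.5
gamma = 9.81 * 3.115 / 1.5
gamma = 20.372 kN/m^3


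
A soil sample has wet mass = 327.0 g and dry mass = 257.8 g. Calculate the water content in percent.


Result: 26.84 %

Derivation:
Using w = (m_wet - m_dry) / m_dry * 100
m_wet - m_dry = 327.0 - 257.8 = 69.2 g
w = 69.2 / 257.8 * 100
w = 26.84 %


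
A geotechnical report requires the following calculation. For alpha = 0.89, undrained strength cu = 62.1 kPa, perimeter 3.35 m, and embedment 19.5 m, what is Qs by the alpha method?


Using Qs = alpha * cu * perimeter * L
Qs = 0.89 * 62.1 * 3.35 * 19.5
Qs = 3610.45 kN


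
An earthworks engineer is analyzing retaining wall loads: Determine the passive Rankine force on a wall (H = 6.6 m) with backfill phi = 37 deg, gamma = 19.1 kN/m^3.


Compute passive earth pressure coefficient:
Kp = tan^2(45 + phi/2) = tan^2(63.5) = 4.022791
Compute passive force:
Pp = 0.5 * Kp * gamma * H^2
Pp = 0.5 * 4.022791 * 19.1 * 6.6^2
Pp = 1673.47 kN/m


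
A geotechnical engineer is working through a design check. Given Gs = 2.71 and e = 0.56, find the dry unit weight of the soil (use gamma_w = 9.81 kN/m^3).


Using gamma_d = Gs * gamma_w / (1 + e)
gamma_d = 2.71 * 9.81 / (1 + 0.56)
gamma_d = 2.71 * 9.81 / 1.56
gamma_d = 17.042 kN/m^3


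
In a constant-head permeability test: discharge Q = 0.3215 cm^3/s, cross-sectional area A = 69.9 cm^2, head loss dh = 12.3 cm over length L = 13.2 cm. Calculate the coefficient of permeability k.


Result: 0.004936 cm/s

Derivation:
Compute hydraulic gradient:
i = dh / L = 12.3 / 13.2 = 0.931818
Then apply Darcy's law:
k = Q / (A * i)
k = 0.3215 / (69.9 * 0.931818)
k = 0.3215 / 65.1341
k = 0.004936 cm/s


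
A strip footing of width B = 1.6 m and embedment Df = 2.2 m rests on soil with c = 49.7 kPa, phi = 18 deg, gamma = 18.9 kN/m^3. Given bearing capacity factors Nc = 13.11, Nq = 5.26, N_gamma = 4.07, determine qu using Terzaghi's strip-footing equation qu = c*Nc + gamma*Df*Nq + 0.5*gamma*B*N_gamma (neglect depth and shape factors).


Compute qu = c*Nc + gamma*Df*Nq + 0.5*gamma*B*N_gamma
Term 1: 49.7 * 13.11 = 651.567
Term 2: 18.9 * 2.2 * 5.26 = 218.7108
Term 3: 0.5 * 18.9 * 1.6 * 4.07 = 61.5384
qu = 651.567 + 218.7108 + 61.5384
qu = 931.82 kPa


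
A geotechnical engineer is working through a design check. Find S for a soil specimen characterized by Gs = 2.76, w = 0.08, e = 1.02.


Using S = Gs * w / e
S = 2.76 * 0.08 / 1.02
S = 0.2165


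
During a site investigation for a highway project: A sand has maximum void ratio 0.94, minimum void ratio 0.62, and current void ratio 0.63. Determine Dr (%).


Using Dr = (e_max - e) / (e_max - e_min) * 100
e_max - e = 0.94 - 0.63 = 0.31
e_max - e_min = 0.94 - 0.62 = 0.32
Dr = 0.31 / 0.32 * 100
Dr = 96.88 %


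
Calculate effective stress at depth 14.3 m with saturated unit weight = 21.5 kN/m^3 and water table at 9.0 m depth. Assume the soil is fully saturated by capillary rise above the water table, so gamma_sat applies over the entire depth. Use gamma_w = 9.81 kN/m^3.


Total stress = gamma_sat * depth
sigma = 21.5 * 14.3 = 307.45 kPa
Pore water pressure u = gamma_w * (depth - d_wt)
u = 9.81 * (14.3 - 9.0) = 51.993 kPa
Effective stress = sigma - u
sigma' = 307.45 - 51.993 = 255.46 kPa


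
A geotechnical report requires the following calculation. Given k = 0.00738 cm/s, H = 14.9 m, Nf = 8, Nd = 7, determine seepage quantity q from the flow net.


Convert k to m/s for unit consistency with H:
k = 0.00738 cm/s = 0.00738 / 100 m/s = 7.38e-05 m/s
Using q = k * H * Nf / Nd
Nf / Nd = 8 / 7 = 1.1429
q = 7.38e-05 * 14.9 * 1.1429
q = 0.001257 m^3/s per m


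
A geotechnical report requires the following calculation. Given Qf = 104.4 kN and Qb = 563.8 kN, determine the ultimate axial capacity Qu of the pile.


Using Qu = Qf + Qb
Qu = 104.4 + 563.8
Qu = 668.2 kN


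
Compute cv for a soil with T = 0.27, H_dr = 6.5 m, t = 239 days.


Using cv = T * H_dr^2 / t
H_dr^2 = 6.5^2 = 42.25
cv = 0.27 * 42.25 / 239
cv = 0.04773 m^2/day


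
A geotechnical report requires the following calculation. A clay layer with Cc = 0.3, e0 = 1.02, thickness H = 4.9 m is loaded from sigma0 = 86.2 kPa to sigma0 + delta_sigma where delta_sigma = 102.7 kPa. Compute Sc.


Result: 0.248 m

Derivation:
Using Sc = Cc * H / (1 + e0) * log10((sigma0 + delta_sigma) / sigma0)
Stress ratio = (86.2 + 102.7) / 86.2 = 2.19142
log10(2.19142) = 0.340725
Cc * H / (1 + e0) = 0.3 * 4.9 / (1 + 1.02) = 0.727723
Sc = 0.727723 * 0.340725
Sc = 0.248 m


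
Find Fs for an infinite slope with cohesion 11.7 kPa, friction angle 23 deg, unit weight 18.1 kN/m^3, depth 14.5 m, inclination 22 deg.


Result: 1.179

Derivation:
Using Fs = c / (gamma*H*sin(beta)*cos(beta)) + tan(phi)/tan(beta)
Cohesion contribution = 11.7 / (18.1*14.5*sin(22)*cos(22))
Cohesion contribution = 0.128351
Friction contribution = tan(23)/tan(22) = 1.05061
Fs = 0.128351 + 1.05061
Fs = 1.179


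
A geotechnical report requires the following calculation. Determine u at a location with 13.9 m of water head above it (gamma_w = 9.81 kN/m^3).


Using u = gamma_w * h_w
u = 9.81 * 13.9
u = 136.36 kPa


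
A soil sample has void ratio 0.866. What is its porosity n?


Using the relation n = e / (1 + e)
n = 0.866 / (1 + 0.866)
n = 0.866 / 1.866
n = 0.4641


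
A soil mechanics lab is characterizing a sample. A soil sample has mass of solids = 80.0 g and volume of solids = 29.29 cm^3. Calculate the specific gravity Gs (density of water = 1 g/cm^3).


Using Gs = m_s / (V_s * rho_w)
Since rho_w = 1 g/cm^3:
Gs = 80.0 / 29.29
Gs = 2.731


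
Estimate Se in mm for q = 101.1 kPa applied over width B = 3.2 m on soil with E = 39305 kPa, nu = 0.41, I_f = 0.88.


Result: 6.026 mm

Derivation:
Using Se = q * B * (1 - nu^2) * I_f / E
1 - nu^2 = 1 - 0.41^2 = 0.8319
Se = 101.1 * 3.2 * 0.8319 * 0.88 / 39305
Se = 0.006026 m
Convert to mm: Se = 0.006026 * 1000 = 6.026 mm


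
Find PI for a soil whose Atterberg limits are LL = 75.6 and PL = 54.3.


Using PI = LL - PL
PI = 75.6 - 54.3
PI = 21.3


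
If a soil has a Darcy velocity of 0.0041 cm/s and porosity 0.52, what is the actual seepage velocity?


Using v_s = v_d / n
v_s = 0.0041 / 0.52
v_s = 0.00788 cm/s


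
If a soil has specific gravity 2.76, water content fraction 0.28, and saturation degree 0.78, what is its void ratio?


Result: 0.9908

Derivation:
Using the relation e = Gs * w / S
e = 2.76 * 0.28 / 0.78
e = 0.9908


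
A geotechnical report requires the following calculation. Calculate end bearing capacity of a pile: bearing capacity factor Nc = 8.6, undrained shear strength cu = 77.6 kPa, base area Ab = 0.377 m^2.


Using Qb = Nc * cu * Ab
Qb = 8.6 * 77.6 * 0.377
Qb = 251.59 kN


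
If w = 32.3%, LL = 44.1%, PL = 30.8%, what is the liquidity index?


First compute the plasticity index:
PI = LL - PL = 44.1 - 30.8 = 13.3
Then compute the liquidity index:
LI = (w - PL) / PI
LI = (32.3 - 30.8) / 13.3
LI = 0.113


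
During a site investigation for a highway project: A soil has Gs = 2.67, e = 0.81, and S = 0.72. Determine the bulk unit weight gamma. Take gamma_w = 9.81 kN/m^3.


Result: 17.632 kN/m^3

Derivation:
Using gamma = gamma_w * (Gs + S*e) / (1 + e)
Numerator: Gs + S*e = 2.67 + 0.72*0.81 = 3.2532
Denominator: 1 + e = 1 + 0.81 = 1.81
gamma = 9.81 * 3.2532 / 1.81
gamma = 17.632 kN/m^3


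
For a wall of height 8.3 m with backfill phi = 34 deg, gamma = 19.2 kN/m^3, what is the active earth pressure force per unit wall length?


Compute active earth pressure coefficient:
Ka = tan^2(45 - phi/2) = tan^2(28.0) = 0.282715
Compute active force:
Pa = 0.5 * Ka * gamma * H^2
Pa = 0.5 * 0.282715 * 19.2 * 8.3^2
Pa = 186.97 kN/m


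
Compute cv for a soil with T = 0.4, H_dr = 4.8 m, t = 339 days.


Result: 0.02719 m^2/day

Derivation:
Using cv = T * H_dr^2 / t
H_dr^2 = 4.8^2 = 23.04
cv = 0.4 * 23.04 / 339
cv = 0.02719 m^2/day


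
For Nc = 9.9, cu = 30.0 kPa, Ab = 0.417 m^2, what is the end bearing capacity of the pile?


Result: 123.85 kN

Derivation:
Using Qb = Nc * cu * Ab
Qb = 9.9 * 30.0 * 0.417
Qb = 123.85 kN


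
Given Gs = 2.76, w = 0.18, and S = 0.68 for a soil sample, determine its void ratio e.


Using the relation e = Gs * w / S
e = 2.76 * 0.18 / 0.68
e = 0.7306


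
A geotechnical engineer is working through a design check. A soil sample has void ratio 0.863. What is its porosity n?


Using the relation n = e / (1 + e)
n = 0.863 / (1 + 0.863)
n = 0.863 / 1.863
n = 0.4632


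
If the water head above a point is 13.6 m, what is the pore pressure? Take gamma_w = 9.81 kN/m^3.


Using u = gamma_w * h_w
u = 9.81 * 13.6
u = 133.42 kPa


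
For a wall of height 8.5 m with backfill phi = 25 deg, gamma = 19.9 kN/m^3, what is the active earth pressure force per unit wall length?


Compute active earth pressure coefficient:
Ka = tan^2(45 - phi/2) = tan^2(32.5) = 0.405859
Compute active force:
Pa = 0.5 * Ka * gamma * H^2
Pa = 0.5 * 0.405859 * 19.9 * 8.5^2
Pa = 291.77 kN/m


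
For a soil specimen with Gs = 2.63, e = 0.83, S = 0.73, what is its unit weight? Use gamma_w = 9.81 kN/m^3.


Using gamma = gamma_w * (Gs + S*e) / (1 + e)
Numerator: Gs + S*e = 2.63 + 0.73*0.83 = 3.2359
Denominator: 1 + e = 1 + 0.83 = 1.83
gamma = 9.81 * 3.2359 / 1.83
gamma = 17.347 kN/m^3


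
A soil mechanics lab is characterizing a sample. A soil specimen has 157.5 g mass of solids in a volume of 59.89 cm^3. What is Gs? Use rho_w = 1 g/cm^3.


Using Gs = m_s / (V_s * rho_w)
Since rho_w = 1 g/cm^3:
Gs = 157.5 / 59.89
Gs = 2.63


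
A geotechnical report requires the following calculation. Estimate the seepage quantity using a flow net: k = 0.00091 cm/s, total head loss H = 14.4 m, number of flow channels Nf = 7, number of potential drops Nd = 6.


Convert k to m/s for unit consistency with H:
k = 0.00091 cm/s = 0.00091 / 100 m/s = 9.1e-06 m/s
Using q = k * H * Nf / Nd
Nf / Nd = 7 / 6 = 1.1667
q = 9.1e-06 * 14.4 * 1.1667
q = 0.0001529 m^3/s per m


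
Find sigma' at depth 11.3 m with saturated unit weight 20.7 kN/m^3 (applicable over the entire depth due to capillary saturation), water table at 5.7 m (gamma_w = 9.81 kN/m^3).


Total stress = gamma_sat * depth
sigma = 20.7 * 11.3 = 233.91 kPa
Pore water pressure u = gamma_w * (depth - d_wt)
u = 9.81 * (11.3 - 5.7) = 54.936 kPa
Effective stress = sigma - u
sigma' = 233.91 - 54.936 = 178.97 kPa


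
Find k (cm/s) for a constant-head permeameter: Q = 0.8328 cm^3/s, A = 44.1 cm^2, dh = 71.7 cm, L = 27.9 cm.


Result: 0.007348 cm/s

Derivation:
Compute hydraulic gradient:
i = dh / L = 71.7 / 27.9 = 2.56989
Then apply Darcy's law:
k = Q / (A * i)
k = 0.8328 / (44.1 * 2.56989)
k = 0.8328 / 113.332
k = 0.007348 cm/s


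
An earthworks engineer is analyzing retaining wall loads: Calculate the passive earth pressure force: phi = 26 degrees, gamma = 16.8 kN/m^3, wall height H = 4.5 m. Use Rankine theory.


Compute passive earth pressure coefficient:
Kp = tan^2(45 + phi/2) = tan^2(58.0) = 2.561071
Compute passive force:
Pp = 0.5 * Kp * gamma * H^2
Pp = 0.5 * 2.561071 * 16.8 * 4.5^2
Pp = 435.64 kN/m


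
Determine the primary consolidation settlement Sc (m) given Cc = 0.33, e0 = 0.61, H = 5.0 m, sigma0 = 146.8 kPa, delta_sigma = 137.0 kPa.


Result: 0.2934 m

Derivation:
Using Sc = Cc * H / (1 + e0) * log10((sigma0 + delta_sigma) / sigma0)
Stress ratio = (146.8 + 137.0) / 146.8 = 1.93324
log10(1.93324) = 0.286286
Cc * H / (1 + e0) = 0.33 * 5.0 / (1 + 0.61) = 1.02484
Sc = 1.02484 * 0.286286
Sc = 0.2934 m


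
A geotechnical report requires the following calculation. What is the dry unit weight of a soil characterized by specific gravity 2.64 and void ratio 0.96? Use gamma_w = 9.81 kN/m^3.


Using gamma_d = Gs * gamma_w / (1 + e)
gamma_d = 2.64 * 9.81 / (1 + 0.96)
gamma_d = 2.64 * 9.81 / 1.96
gamma_d = 13.213 kN/m^3


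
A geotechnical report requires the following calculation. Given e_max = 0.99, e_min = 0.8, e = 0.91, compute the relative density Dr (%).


Using Dr = (e_max - e) / (e_max - e_min) * 100
e_max - e = 0.99 - 0.91 = 0.08
e_max - e_min = 0.99 - 0.8 = 0.19
Dr = 0.08 / 0.19 * 100
Dr = 42.11 %


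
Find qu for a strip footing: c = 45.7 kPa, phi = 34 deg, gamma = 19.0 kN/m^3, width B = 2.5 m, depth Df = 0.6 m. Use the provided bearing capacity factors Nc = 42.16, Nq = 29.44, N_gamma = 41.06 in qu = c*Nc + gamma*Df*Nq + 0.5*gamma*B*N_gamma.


Compute qu = c*Nc + gamma*Df*Nq + 0.5*gamma*B*N_gamma
Term 1: 45.7 * 42.16 = 1926.712
Term 2: 19.0 * 0.6 * 29.44 = 335.616
Term 3: 0.5 * 19.0 * 2.5 * 41.06 = 975.175
qu = 1926.712 + 335.616 + 975.175
qu = 3237.5 kPa
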